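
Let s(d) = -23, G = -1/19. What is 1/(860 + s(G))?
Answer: 1/837 ≈ 0.0011947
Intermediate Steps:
G = -1/19 (G = -1*1/19 = -1/19 ≈ -0.052632)
1/(860 + s(G)) = 1/(860 - 23) = 1/837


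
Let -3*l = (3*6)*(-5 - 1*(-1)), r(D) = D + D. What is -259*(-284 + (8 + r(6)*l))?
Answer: -3108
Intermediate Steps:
r(D) = 2*D
l = 24 (l = -3*6*(-5 - 1*(-1))/3 = -6*(-5 + 1) = -6*(-4) = -⅓*(-72) = 24)
-259*(-284 + (8 + r(6)*l)) = -259*(-284 + (8 + (2*6)*24)) = -259*(-284 + (8 + 12*24)) = -259*(-284 + (8 + 288)) = -259*(-284 + 296) = -259*12 = -3108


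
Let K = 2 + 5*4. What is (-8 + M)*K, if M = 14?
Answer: 132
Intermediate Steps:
K = 22 (K = 2 + 20 = 22)
(-8 + M)*K = (-8 + 14)*22 = 6*22 = 132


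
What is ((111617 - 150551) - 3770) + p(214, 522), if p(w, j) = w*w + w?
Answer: 3306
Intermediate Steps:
p(w, j) = w + w**2 (p(w, j) = w**2 + w = w + w**2)
((111617 - 150551) - 3770) + p(214, 522) = ((111617 - 150551) - 3770) + 214*(1 + 214) = (-38934 - 3770) + 214*215 = -42704 + 46010 = 3306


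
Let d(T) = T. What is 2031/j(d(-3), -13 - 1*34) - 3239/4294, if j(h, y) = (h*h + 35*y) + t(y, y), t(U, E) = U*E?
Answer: 2288389/820154 ≈ 2.7902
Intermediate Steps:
t(U, E) = E*U
j(h, y) = h² + y² + 35*y (j(h, y) = (h*h + 35*y) + y*y = (h² + 35*y) + y² = h² + y² + 35*y)
2031/j(d(-3), -13 - 1*34) - 3239/4294 = 2031/((-3)² + (-13 - 1*34)² + 35*(-13 - 1*34)) - 3239/4294 = 2031/(9 + (-13 - 34)² + 35*(-13 - 34)) - 3239*1/4294 = 2031/(9 + (-47)² + 35*(-47)) - 3239/4294 = 2031/(9 + 2209 - 1645) - 3239/4294 = 2031/573 - 3239/4294 = 2031*(1/573) - 3239/4294 = 677/191 - 3239/4294 = 2288389/820154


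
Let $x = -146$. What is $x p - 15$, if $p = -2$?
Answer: $277$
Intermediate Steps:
$x p - 15 = \left(-146\right) \left(-2\right) - 15 = 292 - 15 = 277$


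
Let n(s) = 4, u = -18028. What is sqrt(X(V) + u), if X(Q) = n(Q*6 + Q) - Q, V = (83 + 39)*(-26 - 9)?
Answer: 23*I*sqrt(26) ≈ 117.28*I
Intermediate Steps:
V = -4270 (V = 122*(-35) = -4270)
X(Q) = 4 - Q
sqrt(X(V) + u) = sqrt((4 - 1*(-4270)) - 18028) = sqrt((4 + 4270) - 18028) = sqrt(4274 - 18028) = sqrt(-13754) = 23*I*sqrt(26)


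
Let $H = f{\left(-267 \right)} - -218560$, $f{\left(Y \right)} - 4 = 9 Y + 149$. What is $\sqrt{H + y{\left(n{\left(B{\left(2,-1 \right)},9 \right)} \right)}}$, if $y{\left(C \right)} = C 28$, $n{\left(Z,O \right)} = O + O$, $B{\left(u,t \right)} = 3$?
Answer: $\sqrt{216814} \approx 465.63$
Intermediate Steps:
$f{\left(Y \right)} = 153 + 9 Y$ ($f{\left(Y \right)} = 4 + \left(9 Y + 149\right) = 4 + \left(149 + 9 Y\right) = 153 + 9 Y$)
$n{\left(Z,O \right)} = 2 O$
$H = 216310$ ($H = \left(153 + 9 \left(-267\right)\right) - -218560 = \left(153 - 2403\right) + 218560 = -2250 + 218560 = 216310$)
$y{\left(C \right)} = 28 C$
$\sqrt{H + y{\left(n{\left(B{\left(2,-1 \right)},9 \right)} \right)}} = \sqrt{216310 + 28 \cdot 2 \cdot 9} = \sqrt{216310 + 28 \cdot 18} = \sqrt{216310 + 504} = \sqrt{216814}$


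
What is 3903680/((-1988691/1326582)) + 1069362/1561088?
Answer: -1347362111246581623/517420275968 ≈ -2.6040e+6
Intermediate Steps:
3903680/((-1988691/1326582)) + 1069362/1561088 = 3903680/((-1988691*1/1326582)) + 1069362*(1/1561088) = 3903680/(-662897/442194) + 534681/780544 = 3903680*(-442194/662897) + 534681/780544 = -1726183873920/662897 + 534681/780544 = -1347362111246581623/517420275968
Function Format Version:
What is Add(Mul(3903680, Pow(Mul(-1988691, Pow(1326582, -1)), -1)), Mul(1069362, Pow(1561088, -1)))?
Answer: Rational(-1347362111246581623, 517420275968) ≈ -2.6040e+6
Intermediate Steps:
Add(Mul(3903680, Pow(Mul(-1988691, Pow(1326582, -1)), -1)), Mul(1069362, Pow(1561088, -1))) = Add(Mul(3903680, Pow(Mul(-1988691, Rational(1, 1326582)), -1)), Mul(1069362, Rational(1, 1561088))) = Add(Mul(3903680, Pow(Rational(-662897, 442194), -1)), Rational(534681, 780544)) = Add(Mul(3903680, Rational(-442194, 662897)), Rational(534681, 780544)) = Add(Rational(-1726183873920, 662897), Rational(534681, 780544)) = Rational(-1347362111246581623, 517420275968)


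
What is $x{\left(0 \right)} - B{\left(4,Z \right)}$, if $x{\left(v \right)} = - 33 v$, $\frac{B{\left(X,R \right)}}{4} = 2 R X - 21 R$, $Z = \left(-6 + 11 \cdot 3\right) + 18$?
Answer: $2340$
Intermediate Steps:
$Z = 45$ ($Z = \left(-6 + 33\right) + 18 = 27 + 18 = 45$)
$B{\left(X,R \right)} = - 84 R + 8 R X$ ($B{\left(X,R \right)} = 4 \left(2 R X - 21 R\right) = 4 \left(- 21 R + 2 R X\right) = - 84 R + 8 R X$)
$x{\left(0 \right)} - B{\left(4,Z \right)} = \left(-33\right) 0 - 4 \cdot 45 \left(-21 + 2 \cdot 4\right) = 0 - 4 \cdot 45 \left(-21 + 8\right) = 0 - 4 \cdot 45 \left(-13\right) = 0 - -2340 = 0 + 2340 = 2340$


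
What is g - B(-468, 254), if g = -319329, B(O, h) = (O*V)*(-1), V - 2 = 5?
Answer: -322605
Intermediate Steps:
V = 7 (V = 2 + 5 = 7)
B(O, h) = -7*O (B(O, h) = (O*7)*(-1) = (7*O)*(-1) = -7*O)
g - B(-468, 254) = -319329 - (-7)*(-468) = -319329 - 1*3276 = -319329 - 3276 = -322605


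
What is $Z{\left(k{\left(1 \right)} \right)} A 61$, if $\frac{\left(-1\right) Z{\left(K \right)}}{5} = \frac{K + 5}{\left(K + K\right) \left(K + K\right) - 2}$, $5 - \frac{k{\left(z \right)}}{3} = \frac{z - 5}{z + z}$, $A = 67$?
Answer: $- \frac{265655}{881} \approx -301.54$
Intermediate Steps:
$k{\left(z \right)} = 15 - \frac{3 \left(-5 + z\right)}{2 z}$ ($k{\left(z \right)} = 15 - 3 \frac{z - 5}{z + z} = 15 - 3 \frac{-5 + z}{2 z} = 15 - \frac{3 \left(-5 + z\right)}{2 z}$)
$Z{\left(K \right)} = - \frac{5 \left(5 + K\right)}{-2 + 4 K^{2}}$ ($Z{\left(K \right)} = - 5 \frac{K + 5}{\left(K + K\right) \left(K + K\right) - 2} = - 5 \frac{5 + K}{2 K 2 K - 2} = - 5 \frac{5 + K}{4 K^{2} - 2} = - 5 \frac{5 + K}{-2 + 4 K^{2}} = - \frac{5 \left(5 + K\right)}{-2 + 4 K^{2}}$)
$Z{\left(k{\left(1 \right)} \right)} A 61 = \frac{5 \left(-5 - \frac{3 \left(5 + 9 \cdot 1\right)}{2 \cdot 1}\right)}{2 \left(-1 + 2 \left(\frac{3 \left(5 + 9 \cdot 1\right)}{2 \cdot 1}\right)^{2}\right)} 67 \cdot 61 = \frac{5 \left(-5 - \frac{3}{2} \cdot 1 \left(5 + 9\right)\right)}{2 \left(-1 + 2 \left(\frac{3}{2} \cdot 1 \left(5 + 9\right)\right)^{2}\right)} 67 \cdot 61 = \frac{5 \left(-5 - \frac{3}{2} \cdot 1 \cdot 14\right)}{2 \left(-1 + 2 \left(\frac{3}{2} \cdot 1 \cdot 14\right)^{2}\right)} 67 \cdot 61 = \frac{5 \left(-5 - 21\right)}{2 \left(-1 + 2 \cdot 21^{2}\right)} 67 \cdot 61 = \frac{5 \left(-5 - 21\right)}{2 \left(-1 + 2 \cdot 441\right)} 67 \cdot 61 = \frac{5}{2} \frac{1}{-1 + 882} \left(-26\right) 67 \cdot 61 = \frac{5}{2} \cdot \frac{1}{881} \left(-26\right) 67 \cdot 61 = \left(- \frac{65}{881}\right) 67 \cdot 61 = \left(- \frac{4355}{881}\right) 61 = - \frac{265655}{881}$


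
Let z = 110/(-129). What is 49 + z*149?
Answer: -10069/129 ≈ -78.054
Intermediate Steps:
z = -110/129 (z = 110*(-1/129) = -110/129 ≈ -0.85271)
49 + z*149 = 49 - 110/129*149 = 49 - 16390/129 = -10069/129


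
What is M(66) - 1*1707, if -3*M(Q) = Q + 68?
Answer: -5255/3 ≈ -1751.7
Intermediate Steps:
M(Q) = -68/3 - Q/3 (M(Q) = -(Q + 68)/3 = -(68 + Q)/3 = -68/3 - Q/3)
M(66) - 1*1707 = (-68/3 - ⅓*66) - 1*1707 = (-68/3 - 22) - 1707 = -134/3 - 1707 = -5255/3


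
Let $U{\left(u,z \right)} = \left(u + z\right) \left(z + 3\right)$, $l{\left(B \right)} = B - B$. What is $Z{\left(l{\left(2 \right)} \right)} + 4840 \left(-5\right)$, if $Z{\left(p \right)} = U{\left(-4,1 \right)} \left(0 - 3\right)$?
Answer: $-24164$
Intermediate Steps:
$l{\left(B \right)} = 0$
$U{\left(u,z \right)} = \left(3 + z\right) \left(u + z\right)$ ($U{\left(u,z \right)} = \left(u + z\right) \left(3 + z\right) = \left(3 + z\right) \left(u + z\right)$)
$Z{\left(p \right)} = 36$ ($Z{\left(p \right)} = \left(1^{2} + 3 \left(-4\right) + 3 \cdot 1 - 4\right) \left(0 - 3\right) = \left(1 - 12 + 3 - 4\right) \left(-3\right) = \left(-12\right) \left(-3\right) = 36$)
$Z{\left(l{\left(2 \right)} \right)} + 4840 \left(-5\right) = 36 + 4840 \left(-5\right) = 36 - 24200 = -24164$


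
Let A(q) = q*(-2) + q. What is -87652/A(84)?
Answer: 21913/21 ≈ 1043.5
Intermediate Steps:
A(q) = -q (A(q) = -2*q + q = -q)
-87652/A(84) = -87652/((-1*84)) = -87652/(-84) = -87652*(-1/84) = 21913/21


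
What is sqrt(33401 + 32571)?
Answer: 2*sqrt(16493) ≈ 256.85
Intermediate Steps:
sqrt(33401 + 32571) = sqrt(65972) = 2*sqrt(16493)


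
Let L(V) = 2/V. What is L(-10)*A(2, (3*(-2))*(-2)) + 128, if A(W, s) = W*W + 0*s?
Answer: 636/5 ≈ 127.20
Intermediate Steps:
A(W, s) = W² (A(W, s) = W² + 0 = W²)
L(-10)*A(2, (3*(-2))*(-2)) + 128 = (2/(-10))*2² + 128 = (2*(-⅒))*4 + 128 = -⅕*4 + 128 = -⅘ + 128 = 636/5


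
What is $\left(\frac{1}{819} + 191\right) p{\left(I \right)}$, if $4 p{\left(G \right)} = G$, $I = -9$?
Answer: $- \frac{78215}{182} \approx -429.75$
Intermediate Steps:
$p{\left(G \right)} = \frac{G}{4}$
$\left(\frac{1}{819} + 191\right) p{\left(I \right)} = \left(\frac{1}{819} + 191\right) \frac{1}{4} \left(-9\right) = \left(\frac{1}{819} + 191\right) \left(- \frac{9}{4}\right) = \frac{156430}{819} \left(- \frac{9}{4}\right) = - \frac{78215}{182}$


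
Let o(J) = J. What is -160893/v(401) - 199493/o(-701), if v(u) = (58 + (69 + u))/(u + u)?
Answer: -15058172347/61688 ≈ -2.4410e+5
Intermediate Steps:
v(u) = (127 + u)/(2*u) (v(u) = (127 + u)/((2*u)) = (127 + u)*(1/(2*u)) = (127 + u)/(2*u))
-160893/v(401) - 199493/o(-701) = -160893*802/(127 + 401) - 199493/(-701) = -160893/((1/2)*(1/401)*528) - 199493*(-1/701) = -160893/264/401 + 199493/701 = -160893*401/264 + 199493/701 = -21506031/88 + 199493/701 = -15058172347/61688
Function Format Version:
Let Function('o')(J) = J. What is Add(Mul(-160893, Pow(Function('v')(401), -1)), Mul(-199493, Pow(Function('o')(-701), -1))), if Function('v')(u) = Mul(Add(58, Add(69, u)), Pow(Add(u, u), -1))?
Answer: Rational(-15058172347, 61688) ≈ -2.4410e+5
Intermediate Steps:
Function('v')(u) = Mul(Rational(1, 2), Pow(u, -1), Add(127, u)) (Function('v')(u) = Mul(Add(127, u), Pow(Mul(2, u), -1)) = Mul(Add(127, u), Mul(Rational(1, 2), Pow(u, -1))) = Mul(Rational(1, 2), Pow(u, -1), Add(127, u)))
Add(Mul(-160893, Pow(Function('v')(401), -1)), Mul(-199493, Pow(Function('o')(-701), -1))) = Add(Mul(-160893, Pow(Mul(Rational(1, 2), Pow(401, -1), Add(127, 401)), -1)), Mul(-199493, Pow(-701, -1))) = Add(Mul(-160893, Pow(Mul(Rational(1, 2), Rational(1, 401), 528), -1)), Mul(-199493, Rational(-1, 701))) = Add(Mul(-160893, Pow(Rational(264, 401), -1)), Rational(199493, 701)) = Add(Mul(-160893, Rational(401, 264)), Rational(199493, 701)) = Add(Rational(-21506031, 88), Rational(199493, 701)) = Rational(-15058172347, 61688)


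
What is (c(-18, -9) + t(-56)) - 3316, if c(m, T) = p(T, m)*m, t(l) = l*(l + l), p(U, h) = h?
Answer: 3280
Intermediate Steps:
t(l) = 2*l**2 (t(l) = l*(2*l) = 2*l**2)
c(m, T) = m**2 (c(m, T) = m*m = m**2)
(c(-18, -9) + t(-56)) - 3316 = ((-18)**2 + 2*(-56)**2) - 3316 = (324 + 2*3136) - 3316 = (324 + 6272) - 3316 = 6596 - 3316 = 3280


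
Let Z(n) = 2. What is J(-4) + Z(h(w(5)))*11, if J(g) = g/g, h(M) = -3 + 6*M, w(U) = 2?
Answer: 23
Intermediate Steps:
J(g) = 1
J(-4) + Z(h(w(5)))*11 = 1 + 2*11 = 1 + 22 = 23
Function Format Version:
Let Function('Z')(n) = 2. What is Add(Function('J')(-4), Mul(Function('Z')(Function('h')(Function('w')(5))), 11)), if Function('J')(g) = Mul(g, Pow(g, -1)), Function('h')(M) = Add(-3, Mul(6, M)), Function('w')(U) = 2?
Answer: 23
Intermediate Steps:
Function('J')(g) = 1
Add(Function('J')(-4), Mul(Function('Z')(Function('h')(Function('w')(5))), 11)) = Add(1, Mul(2, 11)) = Add(1, 22) = 23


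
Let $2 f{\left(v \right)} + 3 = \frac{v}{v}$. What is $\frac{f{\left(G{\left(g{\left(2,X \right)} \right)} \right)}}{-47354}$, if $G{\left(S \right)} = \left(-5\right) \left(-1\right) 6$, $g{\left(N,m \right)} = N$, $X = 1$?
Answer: $\frac{1}{47354} \approx 2.1118 \cdot 10^{-5}$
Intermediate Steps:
$G{\left(S \right)} = 30$ ($G{\left(S \right)} = 5 \cdot 6 = 30$)
$f{\left(v \right)} = -1$ ($f{\left(v \right)} = - \frac{3}{2} + \frac{v \frac{1}{v}}{2} = - \frac{3}{2} + \frac{1}{2} \cdot 1 = - \frac{3}{2} + \frac{1}{2} = -1$)
$\frac{f{\left(G{\left(g{\left(2,X \right)} \right)} \right)}}{-47354} = - \frac{1}{-47354} = \left(-1\right) \left(- \frac{1}{47354}\right) = \frac{1}{47354}$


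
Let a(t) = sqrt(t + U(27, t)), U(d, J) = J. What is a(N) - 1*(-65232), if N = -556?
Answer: 65232 + 2*I*sqrt(278) ≈ 65232.0 + 33.347*I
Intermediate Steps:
a(t) = sqrt(2)*sqrt(t) (a(t) = sqrt(t + t) = sqrt(2*t) = sqrt(2)*sqrt(t))
a(N) - 1*(-65232) = sqrt(2)*sqrt(-556) - 1*(-65232) = sqrt(2)*(2*I*sqrt(139)) + 65232 = 2*I*sqrt(278) + 65232 = 65232 + 2*I*sqrt(278)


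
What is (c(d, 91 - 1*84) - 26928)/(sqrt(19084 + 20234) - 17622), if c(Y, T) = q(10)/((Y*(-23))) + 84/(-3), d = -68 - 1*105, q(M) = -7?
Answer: 315016543347/205910309519 + 107257931*sqrt(39318)/1235461857114 ≈ 1.5471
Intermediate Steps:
d = -173 (d = -68 - 105 = -173)
c(Y, T) = -28 + 7/(23*Y) (c(Y, T) = -7*(-1/(23*Y)) + 84/(-3) = -7*(-1/(23*Y)) + 84*(-1/3) = -(-7)/(23*Y) - 28 = 7/(23*Y) - 28 = -28 + 7/(23*Y))
(c(d, 91 - 1*84) - 26928)/(sqrt(19084 + 20234) - 17622) = ((-28 + (7/23)/(-173)) - 26928)/(sqrt(19084 + 20234) - 17622) = ((-28 + (7/23)*(-1/173)) - 26928)/(sqrt(39318) - 17622) = ((-28 - 7/3979) - 26928)/(-17622 + sqrt(39318)) = (-111419/3979 - 26928)/(-17622 + sqrt(39318)) = -107257931/(3979*(-17622 + sqrt(39318)))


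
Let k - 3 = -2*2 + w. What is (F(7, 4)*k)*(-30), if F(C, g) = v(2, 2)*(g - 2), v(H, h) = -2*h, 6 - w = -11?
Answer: 3840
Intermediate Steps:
w = 17 (w = 6 - 1*(-11) = 6 + 11 = 17)
k = 16 (k = 3 + (-2*2 + 17) = 3 + (-4 + 17) = 3 + 13 = 16)
F(C, g) = 8 - 4*g (F(C, g) = (-2*2)*(g - 2) = -4*(-2 + g) = 8 - 4*g)
(F(7, 4)*k)*(-30) = ((8 - 4*4)*16)*(-30) = ((8 - 16)*16)*(-30) = -8*16*(-30) = -128*(-30) = 3840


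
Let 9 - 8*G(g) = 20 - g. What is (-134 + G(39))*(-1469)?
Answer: 383409/2 ≈ 1.9170e+5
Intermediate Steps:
G(g) = -11/8 + g/8 (G(g) = 9/8 - (20 - g)/8 = 9/8 + (-5/2 + g/8) = -11/8 + g/8)
(-134 + G(39))*(-1469) = (-134 + (-11/8 + (⅛)*39))*(-1469) = (-134 + (-11/8 + 39/8))*(-1469) = (-134 + 7/2)*(-1469) = -261/2*(-1469) = 383409/2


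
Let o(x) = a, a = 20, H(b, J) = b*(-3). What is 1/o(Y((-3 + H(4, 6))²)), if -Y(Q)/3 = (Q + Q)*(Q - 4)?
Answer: 1/20 ≈ 0.050000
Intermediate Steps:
H(b, J) = -3*b
Y(Q) = -6*Q*(-4 + Q) (Y(Q) = -3*(Q + Q)*(Q - 4) = -3*2*Q*(-4 + Q) = -6*Q*(-4 + Q))
o(x) = 20
1/o(Y((-3 + H(4, 6))²)) = 1/20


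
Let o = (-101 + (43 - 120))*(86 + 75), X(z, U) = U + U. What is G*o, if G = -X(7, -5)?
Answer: -286580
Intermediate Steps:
X(z, U) = 2*U
o = -28658 (o = (-101 - 77)*161 = -178*161 = -28658)
G = 10 (G = -2*(-5) = -1*(-10) = 10)
G*o = 10*(-28658) = -286580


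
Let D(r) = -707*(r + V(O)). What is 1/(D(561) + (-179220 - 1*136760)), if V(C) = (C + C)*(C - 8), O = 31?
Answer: -1/1720789 ≈ -5.8113e-7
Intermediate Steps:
V(C) = 2*C*(-8 + C) (V(C) = (2*C)*(-8 + C) = 2*C*(-8 + C))
D(r) = -1008182 - 707*r (D(r) = -707*(r + 2*31*(-8 + 31)) = -707*(r + 2*31*23) = -707*(r + 1426) = -707*(1426 + r) = -1008182 - 707*r)
1/(D(561) + (-179220 - 1*136760)) = 1/((-1008182 - 707*561) + (-179220 - 1*136760)) = 1/((-1008182 - 396627) + (-179220 - 136760)) = 1/(-1404809 - 315980) = 1/(-1720789) = -1/1720789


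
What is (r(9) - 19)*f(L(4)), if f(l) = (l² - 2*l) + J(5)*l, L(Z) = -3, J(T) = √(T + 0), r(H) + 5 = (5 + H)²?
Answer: 2580 - 516*√5 ≈ 1426.2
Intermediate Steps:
r(H) = -5 + (5 + H)²
J(T) = √T
f(l) = l² - 2*l + l*√5 (f(l) = (l² - 2*l) + √5*l = (l² - 2*l) + l*√5 = l² - 2*l + l*√5)
(r(9) - 19)*f(L(4)) = ((-5 + (5 + 9)²) - 19)*(-3*(-2 - 3 + √5)) = ((-5 + 14²) - 19)*(-3*(-5 + √5)) = ((-5 + 196) - 19)*(15 - 3*√5) = (191 - 19)*(15 - 3*√5) = 172*(15 - 3*√5) = 2580 - 516*√5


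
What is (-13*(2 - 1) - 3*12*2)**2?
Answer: 7225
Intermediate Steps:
(-13*(2 - 1) - 3*12*2)**2 = (-13*1 - 36*2)**2 = (-13 - 72)**2 = (-85)**2 = 7225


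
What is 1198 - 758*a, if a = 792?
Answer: -599138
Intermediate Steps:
1198 - 758*a = 1198 - 758*792 = 1198 - 600336 = -599138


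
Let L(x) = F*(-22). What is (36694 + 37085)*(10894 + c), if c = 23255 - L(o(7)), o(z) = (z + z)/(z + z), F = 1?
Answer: 2521102209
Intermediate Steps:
o(z) = 1 (o(z) = (2*z)/((2*z)) = (2*z)*(1/(2*z)) = 1)
L(x) = -22 (L(x) = 1*(-22) = -22)
c = 23277 (c = 23255 - 1*(-22) = 23255 + 22 = 23277)
(36694 + 37085)*(10894 + c) = (36694 + 37085)*(10894 + 23277) = 73779*34171 = 2521102209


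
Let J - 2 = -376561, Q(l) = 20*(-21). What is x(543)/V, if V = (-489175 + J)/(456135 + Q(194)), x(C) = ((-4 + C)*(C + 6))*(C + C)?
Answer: -24408045727065/144289 ≈ -1.6916e+8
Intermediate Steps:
Q(l) = -420
J = -376559 (J = 2 - 376561 = -376559)
x(C) = 2*C*(-4 + C)*(6 + C) (x(C) = ((-4 + C)*(6 + C))*(2*C) = 2*C*(-4 + C)*(6 + C))
V = -288578/151905 (V = (-489175 - 376559)/(456135 - 420) = -865734/455715 = -865734*1/455715 = -288578/151905 ≈ -1.8997)
x(543)/V = (2*543*(-24 + 543² + 2*543))/(-288578/151905) = (2*543*(-24 + 294849 + 1086))*(-151905/288578) = (2*543*295911)*(-151905/288578) = 321359346*(-151905/288578) = -24408045727065/144289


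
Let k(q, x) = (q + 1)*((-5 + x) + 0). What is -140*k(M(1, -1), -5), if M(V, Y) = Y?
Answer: 0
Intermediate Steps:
k(q, x) = (1 + q)*(-5 + x)
-140*k(M(1, -1), -5) = -140*(-5 - 5 - 5*(-1) - 1*(-5)) = -140*(-5 - 5 + 5 + 5) = -140*0 = 0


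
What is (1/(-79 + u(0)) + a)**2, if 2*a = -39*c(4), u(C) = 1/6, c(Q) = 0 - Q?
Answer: 1360724544/223729 ≈ 6082.0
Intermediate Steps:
c(Q) = -Q
u(C) = 1/6
a = 78 (a = (-(-39)*4)/2 = (-39*(-4))/2 = (1/2)*156 = 78)
(1/(-79 + u(0)) + a)**2 = (1/(-79 + 1/6) + 78)**2 = (1/(-473/6) + 78)**2 = (-6/473 + 78)**2 = (36888/473)**2 = 1360724544/223729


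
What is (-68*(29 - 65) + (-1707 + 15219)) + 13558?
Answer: 29518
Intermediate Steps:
(-68*(29 - 65) + (-1707 + 15219)) + 13558 = (-68*(-36) + 13512) + 13558 = (2448 + 13512) + 13558 = 15960 + 13558 = 29518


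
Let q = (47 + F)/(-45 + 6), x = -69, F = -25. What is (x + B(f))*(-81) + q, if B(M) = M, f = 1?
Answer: 214790/39 ≈ 5507.4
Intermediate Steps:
q = -22/39 (q = (47 - 25)/(-45 + 6) = 22/(-39) = 22*(-1/39) = -22/39 ≈ -0.56410)
(x + B(f))*(-81) + q = (-69 + 1)*(-81) - 22/39 = -68*(-81) - 22/39 = 5508 - 22/39 = 214790/39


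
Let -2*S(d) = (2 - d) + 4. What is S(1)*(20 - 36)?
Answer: 40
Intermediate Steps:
S(d) = -3 + d/2 (S(d) = -((2 - d) + 4)/2 = -(6 - d)/2 = -3 + d/2)
S(1)*(20 - 36) = (-3 + (½)*1)*(20 - 36) = (-3 + ½)*(-16) = -5/2*(-16) = 40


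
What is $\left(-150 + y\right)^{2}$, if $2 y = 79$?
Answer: $\frac{48841}{4} \approx 12210.0$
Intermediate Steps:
$y = \frac{79}{2}$ ($y = \frac{1}{2} \cdot 79 = \frac{79}{2} \approx 39.5$)
$\left(-150 + y\right)^{2} = \left(-150 + \frac{79}{2}\right)^{2} = \left(- \frac{221}{2}\right)^{2} = \frac{48841}{4}$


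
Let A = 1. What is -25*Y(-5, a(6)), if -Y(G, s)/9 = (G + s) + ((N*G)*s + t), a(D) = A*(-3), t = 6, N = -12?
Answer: -40950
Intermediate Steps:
a(D) = -3 (a(D) = 1*(-3) = -3)
Y(G, s) = -54 - 9*G - 9*s + 108*G*s (Y(G, s) = -9*((G + s) + ((-12*G)*s + 6)) = -9*((G + s) + (-12*G*s + 6)) = -9*((G + s) + (6 - 12*G*s)) = -9*(6 + G + s - 12*G*s) = -54 - 9*G - 9*s + 108*G*s)
-25*Y(-5, a(6)) = -25*(-54 - 9*(-5) - 9*(-3) + 108*(-5)*(-3)) = -25*(-54 + 45 + 27 + 1620) = -25*1638 = -40950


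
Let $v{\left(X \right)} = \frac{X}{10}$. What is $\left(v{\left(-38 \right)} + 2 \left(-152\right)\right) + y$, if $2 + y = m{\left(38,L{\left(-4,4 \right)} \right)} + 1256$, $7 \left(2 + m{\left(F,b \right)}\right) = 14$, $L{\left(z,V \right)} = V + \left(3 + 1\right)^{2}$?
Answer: $\frac{4731}{5} \approx 946.2$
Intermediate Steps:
$v{\left(X \right)} = \frac{X}{10}$ ($v{\left(X \right)} = X \frac{1}{10} = \frac{X}{10}$)
$L{\left(z,V \right)} = 16 + V$ ($L{\left(z,V \right)} = V + 4^{2} = V + 16 = 16 + V$)
$m{\left(F,b \right)} = 0$ ($m{\left(F,b \right)} = -2 + \frac{1}{7} \cdot 14 = -2 + 2 = 0$)
$y = 1254$ ($y = -2 + \left(0 + 1256\right) = -2 + 1256 = 1254$)
$\left(v{\left(-38 \right)} + 2 \left(-152\right)\right) + y = \left(\frac{1}{10} \left(-38\right) + 2 \left(-152\right)\right) + 1254 = \left(- \frac{19}{5} - 304\right) + 1254 = - \frac{1539}{5} + 1254 = \frac{4731}{5}$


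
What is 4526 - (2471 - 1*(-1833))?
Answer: 222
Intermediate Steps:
4526 - (2471 - 1*(-1833)) = 4526 - (2471 + 1833) = 4526 - 1*4304 = 4526 - 4304 = 222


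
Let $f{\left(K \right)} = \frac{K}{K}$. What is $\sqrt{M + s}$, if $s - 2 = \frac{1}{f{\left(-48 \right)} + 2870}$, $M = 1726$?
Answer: $\frac{\sqrt{1582587391}}{957} \approx 41.569$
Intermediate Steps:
$f{\left(K \right)} = 1$
$s = \frac{5743}{2871}$ ($s = 2 + \frac{1}{1 + 2870} = 2 + \frac{1}{2871} = \frac{5743}{2871} \approx 2.0003$)
$\sqrt{M + s} = \sqrt{1726 + \frac{5743}{2871}} = \sqrt{\frac{4961089}{2871}} = \frac{\sqrt{1582587391}}{957}$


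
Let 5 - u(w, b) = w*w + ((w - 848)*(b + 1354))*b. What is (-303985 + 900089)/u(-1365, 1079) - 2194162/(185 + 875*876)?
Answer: -12742621223597862/4452691709297635 ≈ -2.8618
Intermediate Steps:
u(w, b) = 5 - w² - b*(-848 + w)*(1354 + b) (u(w, b) = 5 - (w*w + ((w - 848)*(b + 1354))*b) = 5 - (w² + ((-848 + w)*(1354 + b))*b) = 5 - (w² + b*(-848 + w)*(1354 + b)) = 5 + (-w² - b*(-848 + w)*(1354 + b)) = 5 - w² - b*(-848 + w)*(1354 + b))
(-303985 + 900089)/u(-1365, 1079) - 2194162/(185 + 875*876) = (-303985 + 900089)/(5 - 1*(-1365)² + 848*1079² + 1148192*1079 - 1*(-1365)*1079² - 1354*1079*(-1365)) - 2194162/(185 + 875*876) = 596104/(5 - 1*1863225 + 848*1164241 + 1238899168 - 1*(-1365)*1164241 + 1994218590) - 2194162/(185 + 766500) = 596104/(5 - 1863225 + 987276368 + 1238899168 + 1589188965 + 1994218590) - 2194162/766685 = 596104/5807719871 - 2194162*1/766685 = 596104*(1/5807719871) - 2194162/766685 = 596104/5807719871 - 2194162/766685 = -12742621223597862/4452691709297635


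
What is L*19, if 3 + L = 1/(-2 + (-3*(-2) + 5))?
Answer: -494/9 ≈ -54.889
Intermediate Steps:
L = -26/9 (L = -3 + 1/(-2 + (-3*(-2) + 5)) = -3 + 1/(-2 + (6 + 5)) = -3 + 1/(-2 + 11) = -3 + 1/9 = -26/9 ≈ -2.8889)
L*19 = -26/9*19 = -494/9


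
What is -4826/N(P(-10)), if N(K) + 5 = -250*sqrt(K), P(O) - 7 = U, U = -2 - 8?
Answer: 4826/37505 - 48260*I*sqrt(3)/7501 ≈ 0.12868 - 11.144*I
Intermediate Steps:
U = -10
P(O) = -3 (P(O) = 7 - 10 = -3)
N(K) = -5 - 250*sqrt(K)
-4826/N(P(-10)) = -4826/(-5 - 250*I*sqrt(3))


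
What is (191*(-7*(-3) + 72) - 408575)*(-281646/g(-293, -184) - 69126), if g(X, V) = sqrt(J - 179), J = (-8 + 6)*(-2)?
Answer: 27015270312 - 110070636552*I*sqrt(7)/35 ≈ 2.7015e+10 - 8.3206e+9*I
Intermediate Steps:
J = 4 (J = -2*(-2) = 4)
g(X, V) = 5*I*sqrt(7) (g(X, V) = sqrt(4 - 179) = sqrt(-175) = 5*I*sqrt(7))
(191*(-7*(-3) + 72) - 408575)*(-281646/g(-293, -184) - 69126) = (191*(-7*(-3) + 72) - 408575)*(-281646*(-I*sqrt(7)/35) - 69126) = (191*(21 + 72) - 408575)*(-(-281646)*I*sqrt(7)/35 - 69126) = (191*93 - 408575)*(281646*I*sqrt(7)/35 - 69126) = (17763 - 408575)*(-69126 + 281646*I*sqrt(7)/35) = -390812*(-69126 + 281646*I*sqrt(7)/35) = 27015270312 - 110070636552*I*sqrt(7)/35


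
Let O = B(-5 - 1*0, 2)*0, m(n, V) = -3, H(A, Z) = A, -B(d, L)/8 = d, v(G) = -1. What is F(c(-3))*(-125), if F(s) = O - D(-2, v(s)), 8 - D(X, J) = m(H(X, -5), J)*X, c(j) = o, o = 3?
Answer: 250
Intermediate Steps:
B(d, L) = -8*d
c(j) = 3
D(X, J) = 8 + 3*X (D(X, J) = 8 - (-3)*X = 8 + 3*X)
O = 0 (O = -8*(-5 - 1*0)*0 = -8*(-5 + 0)*0 = -8*(-5)*0 = 40*0 = 0)
F(s) = -2 (F(s) = 0 - (8 + 3*(-2)) = 0 - (8 - 6) = 0 - 1*2 = 0 - 2 = -2)
F(c(-3))*(-125) = -2*(-125) = 250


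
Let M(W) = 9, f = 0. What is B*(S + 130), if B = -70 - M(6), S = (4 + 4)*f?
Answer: -10270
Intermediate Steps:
S = 0 (S = (4 + 4)*0 = 8*0 = 0)
B = -79 (B = -70 - 1*9 = -70 - 9 = -79)
B*(S + 130) = -79*(0 + 130) = -79*130 = -10270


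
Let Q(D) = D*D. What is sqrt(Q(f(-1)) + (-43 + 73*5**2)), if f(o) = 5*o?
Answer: sqrt(1807) ≈ 42.509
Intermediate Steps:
Q(D) = D**2
sqrt(Q(f(-1)) + (-43 + 73*5**2)) = sqrt((5*(-1))**2 + (-43 + 73*5**2)) = sqrt((-5)**2 + (-43 + 73*25)) = sqrt(25 + (-43 + 1825)) = sqrt(25 + 1782) = sqrt(1807)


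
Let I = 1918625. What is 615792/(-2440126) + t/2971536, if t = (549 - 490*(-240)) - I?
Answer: -777904549561/906365281692 ≈ -0.85827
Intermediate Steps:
t = -1800476 (t = (549 - 490*(-240)) - 1*1918625 = (549 + 117600) - 1918625 = 118149 - 1918625 = -1800476)
615792/(-2440126) + t/2971536 = 615792/(-2440126) - 1800476/2971536 = 615792*(-1/2440126) - 1800476*1/2971536 = -307896/1220063 - 450119/742884 = -777904549561/906365281692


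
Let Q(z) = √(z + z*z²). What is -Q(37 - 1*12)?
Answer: -5*√626 ≈ -125.10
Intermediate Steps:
Q(z) = √(z + z³)
-Q(37 - 1*12) = -√((37 - 1*12) + (37 - 1*12)³) = -√((37 - 12) + (37 - 12)³) = -√(25 + 25³) = -√(25 + 15625) = -√15650 = -5*√626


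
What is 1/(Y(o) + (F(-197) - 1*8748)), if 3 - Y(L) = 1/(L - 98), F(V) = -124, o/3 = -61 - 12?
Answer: -317/2811472 ≈ -0.00011275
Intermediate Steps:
o = -219 (o = 3*(-61 - 12) = 3*(-73) = -219)
Y(L) = 3 - 1/(-98 + L) (Y(L) = 3 - 1/(L - 98) = 3 - 1/(-98 + L))
1/(Y(o) + (F(-197) - 1*8748)) = 1/((-295 + 3*(-219))/(-98 - 219) + (-124 - 1*8748)) = 1/((-295 - 657)/(-317) + (-124 - 8748)) = 1/(-1/317*(-952) - 8872) = 1/(952/317 - 8872) = 1/(-2811472/317) = -317/2811472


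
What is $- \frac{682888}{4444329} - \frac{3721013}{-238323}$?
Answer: $\frac{5458219356151}{353061940089} \approx 15.46$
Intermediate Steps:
$- \frac{682888}{4444329} - \frac{3721013}{-238323} = \left(-682888\right) \frac{1}{4444329} - - \frac{3721013}{238323} = - \frac{682888}{4444329} + \frac{3721013}{238323} = \frac{5458219356151}{353061940089}$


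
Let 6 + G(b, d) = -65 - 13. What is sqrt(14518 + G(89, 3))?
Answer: sqrt(14434) ≈ 120.14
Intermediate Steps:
G(b, d) = -84 (G(b, d) = -6 + (-65 - 13) = -6 - 78 = -84)
sqrt(14518 + G(89, 3)) = sqrt(14518 - 84) = sqrt(14434)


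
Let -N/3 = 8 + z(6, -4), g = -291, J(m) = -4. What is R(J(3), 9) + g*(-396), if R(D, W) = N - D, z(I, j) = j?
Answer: 115228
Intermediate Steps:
N = -12 (N = -3*(8 - 4) = -3*4 = -12)
R(D, W) = -12 - D
R(J(3), 9) + g*(-396) = (-12 - 1*(-4)) - 291*(-396) = (-12 + 4) + 115236 = -8 + 115236 = 115228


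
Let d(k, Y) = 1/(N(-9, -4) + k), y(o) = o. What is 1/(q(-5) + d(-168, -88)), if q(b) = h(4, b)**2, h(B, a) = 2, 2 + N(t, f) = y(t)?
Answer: 179/715 ≈ 0.25035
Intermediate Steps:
N(t, f) = -2 + t
d(k, Y) = 1/(-11 + k) (d(k, Y) = 1/((-2 - 9) + k) = 1/(-11 + k))
q(b) = 4 (q(b) = 2**2 = 4)
1/(q(-5) + d(-168, -88)) = 1/(4 + 1/(-11 - 168)) = 1/(4 + 1/(-179)) = 1/(4 - 1/179) = 1/(715/179) = 179/715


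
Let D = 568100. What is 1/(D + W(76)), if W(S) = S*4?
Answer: 1/568404 ≈ 1.7593e-6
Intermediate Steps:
W(S) = 4*S
1/(D + W(76)) = 1/(568100 + 4*76) = 1/(568100 + 304) = 1/568404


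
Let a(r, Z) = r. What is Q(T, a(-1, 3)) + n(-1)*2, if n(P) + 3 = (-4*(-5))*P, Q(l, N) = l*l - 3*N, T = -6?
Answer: -7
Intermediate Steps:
Q(l, N) = l² - 3*N
n(P) = -3 + 20*P (n(P) = -3 + (-4*(-5))*P = -3 + 20*P)
Q(T, a(-1, 3)) + n(-1)*2 = ((-6)² - 3*(-1)) + (-3 + 20*(-1))*2 = (36 + 3) + (-3 - 20)*2 = 39 - 23*2 = 39 - 46 = -7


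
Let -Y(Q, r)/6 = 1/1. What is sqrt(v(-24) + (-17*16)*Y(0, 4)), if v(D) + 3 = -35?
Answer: sqrt(1594) ≈ 39.925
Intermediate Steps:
Y(Q, r) = -6 (Y(Q, r) = -6/1 = -6*1 = -6)
v(D) = -38 (v(D) = -3 - 35 = -38)
sqrt(v(-24) + (-17*16)*Y(0, 4)) = sqrt(-38 - 17*16*(-6)) = sqrt(-38 - 272*(-6)) = sqrt(-38 + 1632) = sqrt(1594)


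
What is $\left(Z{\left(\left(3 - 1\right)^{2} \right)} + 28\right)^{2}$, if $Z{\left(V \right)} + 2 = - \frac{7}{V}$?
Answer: $\frac{9409}{16} \approx 588.06$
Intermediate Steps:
$Z{\left(V \right)} = -2 - \frac{7}{V}$
$\left(Z{\left(\left(3 - 1\right)^{2} \right)} + 28\right)^{2} = \left(\left(-2 - \frac{7}{\left(3 - 1\right)^{2}}\right) + 28\right)^{2} = \left(\left(-2 - \frac{7}{2^{2}}\right) + 28\right)^{2} = \left(\left(-2 - \frac{7}{4}\right) + 28\right)^{2} = \left(- \frac{15}{4} + 28\right)^{2} = \left(\frac{97}{4}\right)^{2} = \frac{9409}{16}$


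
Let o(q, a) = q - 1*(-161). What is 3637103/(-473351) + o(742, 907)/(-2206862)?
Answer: -1146715976677/149231476366 ≈ -7.6841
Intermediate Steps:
o(q, a) = 161 + q (o(q, a) = q + 161 = 161 + q)
3637103/(-473351) + o(742, 907)/(-2206862) = 3637103/(-473351) + (161 + 742)/(-2206862) = 3637103*(-1/473351) + 903*(-1/2206862) = -3637103/473351 - 129/315266 = -1146715976677/149231476366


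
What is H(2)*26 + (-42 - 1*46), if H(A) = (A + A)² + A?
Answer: 380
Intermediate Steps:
H(A) = A + 4*A² (H(A) = (2*A)² + A = 4*A² + A = A + 4*A²)
H(2)*26 + (-42 - 1*46) = (2*(1 + 4*2))*26 + (-42 - 1*46) = (2*(1 + 8))*26 + (-42 - 46) = (2*9)*26 - 88 = 18*26 - 88 = 468 - 88 = 380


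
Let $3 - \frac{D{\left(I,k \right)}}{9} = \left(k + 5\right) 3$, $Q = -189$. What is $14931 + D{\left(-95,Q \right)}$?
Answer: $19926$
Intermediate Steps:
$D{\left(I,k \right)} = -108 - 27 k$ ($D{\left(I,k \right)} = 27 - 9 \left(k + 5\right) 3 = 27 - 9 \left(5 + k\right) 3 = 27 - 9 \left(15 + 3 k\right) = 27 - \left(135 + 27 k\right) = -108 - 27 k$)
$14931 + D{\left(-95,Q \right)} = 14931 - -4995 = 14931 + \left(-108 + 5103\right) = 14931 + 4995 = 19926$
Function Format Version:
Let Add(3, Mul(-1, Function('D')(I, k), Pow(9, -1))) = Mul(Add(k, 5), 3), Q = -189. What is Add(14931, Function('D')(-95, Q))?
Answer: 19926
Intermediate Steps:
Function('D')(I, k) = Add(-108, Mul(-27, k)) (Function('D')(I, k) = Add(27, Mul(-9, Mul(Add(k, 5), 3))) = Add(27, Mul(-9, Mul(Add(5, k), 3))) = Add(27, Mul(-9, Add(15, Mul(3, k)))) = Add(27, Add(-135, Mul(-27, k))) = Add(-108, Mul(-27, k)))
Add(14931, Function('D')(-95, Q)) = Add(14931, Add(-108, Mul(-27, -189))) = Add(14931, Add(-108, 5103)) = Add(14931, 4995) = 19926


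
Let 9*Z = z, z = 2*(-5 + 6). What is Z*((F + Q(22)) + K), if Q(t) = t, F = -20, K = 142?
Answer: 32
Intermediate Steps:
z = 2 (z = 2*1 = 2)
Z = 2/9 (Z = (1/9)*2 = 2/9 ≈ 0.22222)
Z*((F + Q(22)) + K) = 2*((-20 + 22) + 142)/9 = 2*(2 + 142)/9 = (2/9)*144 = 32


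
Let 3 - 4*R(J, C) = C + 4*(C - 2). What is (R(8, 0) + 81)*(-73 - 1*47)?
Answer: -10050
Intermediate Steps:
R(J, C) = 11/4 - 5*C/4 (R(J, C) = 3/4 - (C + 4*(C - 2))/4 = 3/4 - (C + 4*(-2 + C))/4 = 3/4 - (C + (-8 + 4*C))/4 = 3/4 - (-8 + 5*C)/4 = 3/4 + (2 - 5*C/4) = 11/4 - 5*C/4)
(R(8, 0) + 81)*(-73 - 1*47) = ((11/4 - 5/4*0) + 81)*(-73 - 1*47) = ((11/4 + 0) + 81)*(-73 - 47) = (11/4 + 81)*(-120) = (335/4)*(-120) = -10050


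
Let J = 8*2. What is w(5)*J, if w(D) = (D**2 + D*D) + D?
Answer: 880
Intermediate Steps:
J = 16
w(D) = D + 2*D**2 (w(D) = (D**2 + D**2) + D = 2*D**2 + D = D + 2*D**2)
w(5)*J = (5*(1 + 2*5))*16 = (5*(1 + 10))*16 = (5*11)*16 = 55*16 = 880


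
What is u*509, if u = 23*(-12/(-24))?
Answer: 11707/2 ≈ 5853.5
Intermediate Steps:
u = 23/2 (u = 23*(-12*(-1/24)) = 23*(½) = 23/2 ≈ 11.500)
u*509 = (23/2)*509 = 11707/2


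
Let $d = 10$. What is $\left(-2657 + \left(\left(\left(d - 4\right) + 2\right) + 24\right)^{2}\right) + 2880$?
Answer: $1247$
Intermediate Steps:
$\left(-2657 + \left(\left(\left(d - 4\right) + 2\right) + 24\right)^{2}\right) + 2880 = \left(-2657 + \left(\left(\left(10 - 4\right) + 2\right) + 24\right)^{2}\right) + 2880 = \left(-2657 + \left(\left(6 + 2\right) + 24\right)^{2}\right) + 2880 = \left(-2657 + \left(8 + 24\right)^{2}\right) + 2880 = \left(-2657 + 32^{2}\right) + 2880 = \left(-2657 + 1024\right) + 2880 = -1633 + 2880 = 1247$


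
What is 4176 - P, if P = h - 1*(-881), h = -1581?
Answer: 4876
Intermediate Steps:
P = -700 (P = -1581 - 1*(-881) = -1581 + 881 = -700)
4176 - P = 4176 - 1*(-700) = 4176 + 700 = 4876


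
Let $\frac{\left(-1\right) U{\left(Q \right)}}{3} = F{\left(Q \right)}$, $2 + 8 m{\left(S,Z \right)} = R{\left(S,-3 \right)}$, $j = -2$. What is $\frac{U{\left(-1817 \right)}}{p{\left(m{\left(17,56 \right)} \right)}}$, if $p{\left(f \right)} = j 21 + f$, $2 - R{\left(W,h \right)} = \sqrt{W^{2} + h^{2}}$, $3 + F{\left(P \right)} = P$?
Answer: $- \frac{7338240}{56299} + \frac{21840 \sqrt{298}}{56299} \approx -123.65$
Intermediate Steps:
$F{\left(P \right)} = -3 + P$
$R{\left(W,h \right)} = 2 - \sqrt{W^{2} + h^{2}}$
$m{\left(S,Z \right)} = - \frac{\sqrt{9 + S^{2}}}{8}$ ($m{\left(S,Z \right)} = - \frac{1}{4} + \frac{2 - \sqrt{S^{2} + \left(-3\right)^{2}}}{8} = - \frac{1}{4} + \frac{2 - \sqrt{S^{2} + 9}}{8} = - \frac{1}{4} + \frac{2 - \sqrt{9 + S^{2}}}{8} = - \frac{1}{4} - \left(- \frac{1}{4} + \frac{\sqrt{9 + S^{2}}}{8}\right) = - \frac{\sqrt{9 + S^{2}}}{8}$)
$U{\left(Q \right)} = 9 - 3 Q$ ($U{\left(Q \right)} = - 3 \left(-3 + Q\right) = 9 - 3 Q$)
$p{\left(f \right)} = -42 + f$ ($p{\left(f \right)} = \left(-2\right) 21 + f = -42 + f$)
$\frac{U{\left(-1817 \right)}}{p{\left(m{\left(17,56 \right)} \right)}} = \frac{9 - -5451}{-42 - \frac{\sqrt{9 + 17^{2}}}{8}} = \frac{9 + 5451}{-42 - \frac{\sqrt{9 + 289}}{8}} = \frac{5460}{-42 - \frac{\sqrt{298}}{8}}$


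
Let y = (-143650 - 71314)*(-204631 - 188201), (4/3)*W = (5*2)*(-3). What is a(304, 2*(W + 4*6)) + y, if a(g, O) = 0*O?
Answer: 84444738048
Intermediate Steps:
W = -45/2 (W = 3*((5*2)*(-3))/4 = 3*(10*(-3))/4 = (3/4)*(-30) = -45/2 ≈ -22.500)
a(g, O) = 0
y = 84444738048 (y = -214964*(-392832) = 84444738048)
a(304, 2*(W + 4*6)) + y = 0 + 84444738048 = 84444738048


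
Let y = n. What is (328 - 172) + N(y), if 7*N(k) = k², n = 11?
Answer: 1213/7 ≈ 173.29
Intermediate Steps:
y = 11
N(k) = k²/7
(328 - 172) + N(y) = (328 - 172) + (⅐)*11² = 156 + (⅐)*121 = 156 + 121/7 = 1213/7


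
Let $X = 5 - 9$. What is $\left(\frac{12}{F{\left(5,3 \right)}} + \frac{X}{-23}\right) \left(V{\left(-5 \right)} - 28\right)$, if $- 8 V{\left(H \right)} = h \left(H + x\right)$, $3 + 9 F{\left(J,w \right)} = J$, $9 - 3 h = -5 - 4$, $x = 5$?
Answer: $- \frac{34888}{23} \approx -1516.9$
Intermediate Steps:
$h = 6$ ($h = 3 - \frac{-5 - 4}{3} = 3 - -3 = 3 + 3 = 6$)
$F{\left(J,w \right)} = - \frac{1}{3} + \frac{J}{9}$
$V{\left(H \right)} = - \frac{15}{4} - \frac{3 H}{4}$ ($V{\left(H \right)} = - \frac{6 \left(H + 5\right)}{8} = - \frac{6 \left(5 + H\right)}{8} = - \frac{30 + 6 H}{8} = - \frac{15}{4} - \frac{3 H}{4}$)
$X = -4$
$\left(\frac{12}{F{\left(5,3 \right)}} + \frac{X}{-23}\right) \left(V{\left(-5 \right)} - 28\right) = \left(\frac{12}{- \frac{1}{3} + \frac{1}{9} \cdot 5} - \frac{4}{-23}\right) \left(\left(- \frac{15}{4} - - \frac{15}{4}\right) - 28\right) = \left(\frac{12}{- \frac{1}{3} + \frac{5}{9}} - - \frac{4}{23}\right) \left(\left(- \frac{15}{4} + \frac{15}{4}\right) - 28\right) = \left(\frac{12}{\frac{2}{9}} + \frac{4}{23}\right) \left(0 - 28\right) = \left(12 \cdot \frac{9}{2} + \frac{4}{23}\right) \left(-28\right) = \left(54 + \frac{4}{23}\right) \left(-28\right) = \frac{1246}{23} \left(-28\right) = - \frac{34888}{23}$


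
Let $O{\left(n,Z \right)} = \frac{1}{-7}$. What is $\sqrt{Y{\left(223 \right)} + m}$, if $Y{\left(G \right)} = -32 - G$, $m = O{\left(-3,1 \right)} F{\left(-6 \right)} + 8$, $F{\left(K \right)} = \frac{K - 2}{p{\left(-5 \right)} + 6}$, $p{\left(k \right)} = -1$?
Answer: $\frac{i \sqrt{302295}}{35} \approx 15.709 i$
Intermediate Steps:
$O{\left(n,Z \right)} = - \frac{1}{7}$
$F{\left(K \right)} = - \frac{2}{5} + \frac{K}{5}$ ($F{\left(K \right)} = \frac{K - 2}{-1 + 6} = \frac{-2 + K}{5} = \left(-2 + K\right) \frac{1}{5} = - \frac{2}{5} + \frac{K}{5}$)
$m = \frac{288}{35}$ ($m = - \frac{- \frac{2}{5} + \frac{1}{5} \left(-6\right)}{7} + 8 = - \frac{- \frac{2}{5} - \frac{6}{5}}{7} + 8 = \left(- \frac{1}{7}\right) \left(- \frac{8}{5}\right) + 8 = \frac{8}{35} + 8 = \frac{288}{35} \approx 8.2286$)
$\sqrt{Y{\left(223 \right)} + m} = \sqrt{\left(-32 - 223\right) + \frac{288}{35}} = \sqrt{-255 + \frac{288}{35}} = \sqrt{- \frac{8637}{35}} = \frac{i \sqrt{302295}}{35}$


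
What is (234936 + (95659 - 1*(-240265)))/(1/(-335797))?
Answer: -191693075420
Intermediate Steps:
(234936 + (95659 - 1*(-240265)))/(1/(-335797)) = (234936 + (95659 + 240265))/(-1/335797) = (234936 + 335924)*(-335797) = 570860*(-335797) = -191693075420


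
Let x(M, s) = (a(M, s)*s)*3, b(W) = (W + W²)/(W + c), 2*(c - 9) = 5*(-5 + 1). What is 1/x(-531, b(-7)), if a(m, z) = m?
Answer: 4/33453 ≈ 0.00011957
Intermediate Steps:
c = -1 (c = 9 + (5*(-5 + 1))/2 = 9 + (5*(-4))/2 = 9 + (½)*(-20) = 9 - 10 = -1)
b(W) = (W + W²)/(-1 + W) (b(W) = (W + W²)/(W - 1) = (W + W²)/(-1 + W))
x(M, s) = 3*M*s (x(M, s) = (M*s)*3 = 3*M*s)
1/x(-531, b(-7)) = 1/(3*(-531)*(-7*(1 - 7)/(-1 - 7))) = 1/(3*(-531)*(-7*(-6)/(-8))) = 1/(3*(-531)*(-7*(-⅛)*(-6))) = 1/(3*(-531)*(-21/4)) = 1/(33453/4) = 4/33453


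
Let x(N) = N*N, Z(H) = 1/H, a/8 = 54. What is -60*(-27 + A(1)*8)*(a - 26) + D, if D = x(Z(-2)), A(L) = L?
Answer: 1851361/4 ≈ 4.6284e+5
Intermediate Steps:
a = 432 (a = 8*54 = 432)
x(N) = N**2
D = 1/4 (D = (1/(-2))**2 = (-1/2)**2 = 1/4 ≈ 0.25000)
-60*(-27 + A(1)*8)*(a - 26) + D = -60*(-27 + 1*8)*(432 - 26) + 1/4 = -60*(-27 + 8)*406 + 1/4 = -(-1140)*406 + 1/4 = -60*(-7714) + 1/4 = 462840 + 1/4 = 1851361/4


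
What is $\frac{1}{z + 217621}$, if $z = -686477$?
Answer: $- \frac{1}{468856} \approx -2.1329 \cdot 10^{-6}$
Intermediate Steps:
$\frac{1}{z + 217621} = \frac{1}{-686477 + 217621} = \frac{1}{-468856} = - \frac{1}{468856}$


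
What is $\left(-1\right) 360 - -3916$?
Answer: $3556$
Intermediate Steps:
$\left(-1\right) 360 - -3916 = -360 + 3916 = 3556$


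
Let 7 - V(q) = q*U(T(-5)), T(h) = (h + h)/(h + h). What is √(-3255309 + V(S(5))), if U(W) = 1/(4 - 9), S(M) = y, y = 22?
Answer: 2*I*√20345610/5 ≈ 1804.2*I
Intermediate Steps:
S(M) = 22
T(h) = 1 (T(h) = (2*h)/((2*h)) = (2*h)*(1/(2*h)) = 1)
U(W) = -⅕ (U(W) = 1/(-5) = -⅕)
V(q) = 7 + q/5 (V(q) = 7 - q*(-1)/5 = 7 - (-1)*q/5 = 7 + q/5)
√(-3255309 + V(S(5))) = √(-3255309 + (7 + (⅕)*22)) = √(-3255309 + (7 + 22/5)) = √(-3255309 + 57/5) = √(-16276488/5) = 2*I*√20345610/5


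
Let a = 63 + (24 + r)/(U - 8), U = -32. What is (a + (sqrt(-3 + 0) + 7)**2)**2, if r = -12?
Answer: 1122769/100 + 15218*I*sqrt(3)/5 ≈ 11228.0 + 5271.7*I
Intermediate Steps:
a = 627/10 (a = 63 + (24 - 12)/(-32 - 8) = 63 + 12/(-40) = 63 + 12*(-1/40) = 63 - 3/10 = 627/10 ≈ 62.700)
(a + (sqrt(-3 + 0) + 7)**2)**2 = (627/10 + (sqrt(-3 + 0) + 7)**2)**2 = (627/10 + (sqrt(-3) + 7)**2)**2 = (627/10 + (I*sqrt(3) + 7)**2)**2 = (627/10 + (7 + I*sqrt(3))**2)**2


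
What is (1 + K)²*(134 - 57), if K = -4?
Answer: 693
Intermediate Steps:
(1 + K)²*(134 - 57) = (1 - 4)²*(134 - 57) = (-3)²*77 = 9*77 = 693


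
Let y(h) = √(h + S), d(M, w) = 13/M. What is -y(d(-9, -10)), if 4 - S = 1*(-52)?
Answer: -√491/3 ≈ -7.3862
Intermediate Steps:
S = 56 (S = 4 - (-52) = 4 - 1*(-52) = 4 + 52 = 56)
y(h) = √(56 + h) (y(h) = √(h + 56) = √(56 + h))
-y(d(-9, -10)) = -√(56 + 13/(-9)) = -√(56 + 13*(-⅑)) = -√(56 - 13/9) = -√(491/9) = -√491/3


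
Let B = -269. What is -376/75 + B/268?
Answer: -120943/20100 ≈ -6.0171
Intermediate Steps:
-376/75 + B/268 = -376/75 - 269/268 = -120943/20100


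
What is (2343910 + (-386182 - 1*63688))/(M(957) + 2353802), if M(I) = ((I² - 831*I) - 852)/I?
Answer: 151049690/187725687 ≈ 0.80463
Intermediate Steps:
M(I) = (-852 + I² - 831*I)/I
(2343910 + (-386182 - 1*63688))/(M(957) + 2353802) = (2343910 + (-386182 - 1*63688))/((-831 + 957 - 852/957) + 2353802) = (2343910 + (-386182 - 63688))/((-831 + 957 - 852*1/957) + 2353802) = (2343910 - 449870)/((-831 + 957 - 284/319) + 2353802) = 1894040/(39910/319 + 2353802) = 1894040/(750902748/319) = 1894040*(319/750902748) = 151049690/187725687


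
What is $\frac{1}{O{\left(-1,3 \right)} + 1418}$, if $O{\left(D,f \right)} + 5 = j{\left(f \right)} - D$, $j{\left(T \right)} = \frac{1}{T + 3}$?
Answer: $\frac{6}{8485} \approx 0.00070713$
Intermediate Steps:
$j{\left(T \right)} = \frac{1}{3 + T}$
$O{\left(D,f \right)} = -5 + \frac{1}{3 + f} - D$ ($O{\left(D,f \right)} = -5 - \left(D - \frac{1}{3 + f}\right) = -5 + \frac{1}{3 + f} - D$)
$\frac{1}{O{\left(-1,3 \right)} + 1418} = \frac{1}{\frac{1 - \left(3 + 3\right) \left(5 - 1\right)}{3 + 3} + 1418} = \frac{1}{\frac{1 - 6 \cdot 4}{6} + 1418} = \frac{1}{\frac{1 - 24}{6} + 1418} = \frac{1}{\frac{1}{6} \left(-23\right) + 1418} = \frac{1}{- \frac{23}{6} + 1418} = \frac{1}{\frac{8485}{6}} = \frac{6}{8485}$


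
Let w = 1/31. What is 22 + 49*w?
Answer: 731/31 ≈ 23.581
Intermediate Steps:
w = 1/31 ≈ 0.032258
22 + 49*w = 22 + 49*(1/31) = 22 + 49/31 = 731/31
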